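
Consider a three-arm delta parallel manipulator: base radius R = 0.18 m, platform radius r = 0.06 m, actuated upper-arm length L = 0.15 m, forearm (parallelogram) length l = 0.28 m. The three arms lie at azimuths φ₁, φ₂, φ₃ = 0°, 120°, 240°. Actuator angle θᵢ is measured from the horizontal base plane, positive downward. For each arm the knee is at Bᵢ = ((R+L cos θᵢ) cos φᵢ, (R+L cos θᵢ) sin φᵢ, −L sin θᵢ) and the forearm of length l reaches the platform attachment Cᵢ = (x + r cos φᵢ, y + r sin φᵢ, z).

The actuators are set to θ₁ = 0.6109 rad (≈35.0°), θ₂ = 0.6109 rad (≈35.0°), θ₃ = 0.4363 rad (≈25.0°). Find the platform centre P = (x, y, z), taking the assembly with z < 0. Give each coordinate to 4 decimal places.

(-0.0083, -0.0145, -0.2088)

arm 1 at φ=0.0°: (R−r)+L cos θ1 = 0.2429;  centre 1 = (0.2429, 0.0000, -0.0860)
centre 2 = (0.2429·cos120.0°, 0.2429·sin120.0°, -0.0860) = (-0.1214, 0.2103, -0.0860)
centre 3 = (0.2559·cos240.0°, 0.2559·sin240.0°, -0.0634) = (-0.1280, -0.2217, -0.0634)
eliminate P² terms by subtracting sphere 1 from 2 and 3
[-0.7286 0.4207 0.0000]·P = 0.0000;  [-0.7417 -0.4433 0.0453]·P = 0.0031
det = 0.6350;  x = -0.0021+0.0300z,  y = -0.0036+0.0520z
sphere 1 gives Az²+Bz+C=0 with A=1.0036, B=0.1570, C=-0.0110;  B²−4AC=0.0687;  roots -0.2088, 0.0524;  negative root z = -0.2088
x = -0.0083, y = -0.0145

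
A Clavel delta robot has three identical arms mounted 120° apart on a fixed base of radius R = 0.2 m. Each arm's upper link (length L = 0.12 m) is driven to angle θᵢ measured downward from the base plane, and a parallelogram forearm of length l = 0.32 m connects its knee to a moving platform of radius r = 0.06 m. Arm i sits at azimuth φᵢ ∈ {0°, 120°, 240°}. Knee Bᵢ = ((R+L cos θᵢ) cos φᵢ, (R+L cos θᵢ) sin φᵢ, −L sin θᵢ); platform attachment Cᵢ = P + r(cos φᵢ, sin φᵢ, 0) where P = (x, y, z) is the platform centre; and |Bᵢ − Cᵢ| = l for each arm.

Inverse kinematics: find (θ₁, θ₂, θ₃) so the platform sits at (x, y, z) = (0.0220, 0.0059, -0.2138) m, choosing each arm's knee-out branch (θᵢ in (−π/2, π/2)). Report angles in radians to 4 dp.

arm 1 (φ=0.0°): x'=0.0220, y'=0.0059
  e−x'=0.1180;  (l²−L²−(e−x')²−y'²−z²)/2L = 0.1180
  θ1 = atan2(B,A) + arccos(C/0.2442) = -0.0002
arm 2 (φ=120.0°): x'=-0.0059, y'=-0.0220
  e−x'=0.1459;  (l²−L²−(e−x')²−y'²−z²)/2L = 0.0855
  θ2 = atan2(B,A) + arccos(C/0.2588) = 0.2621
rotate P by −φ3: (-0.0161, 0.0161, -0.2138)
  A cos θ + B sin θ = C:  0.1561·cos θ + -0.2138·sin θ = 0.0736
  θ3 = atan2(B,A) + arccos(C/0.2647) = 0.3490

θ₁ = -0.0002, θ₂ = 0.2621, θ₃ = 0.3490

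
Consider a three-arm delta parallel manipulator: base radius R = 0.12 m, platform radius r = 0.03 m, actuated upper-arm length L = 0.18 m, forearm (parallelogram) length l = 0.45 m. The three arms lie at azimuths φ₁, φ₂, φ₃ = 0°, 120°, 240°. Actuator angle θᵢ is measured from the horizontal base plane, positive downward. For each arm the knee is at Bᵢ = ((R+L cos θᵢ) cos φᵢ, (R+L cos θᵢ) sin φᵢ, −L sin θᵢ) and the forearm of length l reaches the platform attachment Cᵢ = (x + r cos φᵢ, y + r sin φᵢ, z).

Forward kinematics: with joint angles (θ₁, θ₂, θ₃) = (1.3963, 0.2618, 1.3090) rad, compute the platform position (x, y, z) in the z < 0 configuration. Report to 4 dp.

arm 1 at φ=0.0°: (R−r)+L cos θ1 = 0.1213;  O1 = (0.1213, 0.0000, -0.1773)
arm 2 at φ=120.0°: (R−r)+L cos θ2 = 0.2639;  O2 = (-0.1319, 0.2285, -0.0466)
O3 = (0.1366·cos240.0°, 0.1366·sin240.0°, -0.1739) = (-0.0683, -0.1183, -0.1739)
|O₂|²−|O₁|² = 0.0257;  |O₃|²−|O₁|² = 0.0028
[-0.5064 0.4570 0.2614]·P = 0.0257;  [-0.3791 -0.2366 0.0068]·P = 0.0028
det = 0.2930;  x = -0.0250+0.2216z,  y = 0.0284+-0.3263z
sphere 1 gives Az²+Bz+C=0 with A=1.1556, B=0.2711, C=-0.1489;  B²−4AC=0.7617;  roots -0.4949, 0.2603;  negative root z = -0.4949
x = -0.1347, y = 0.1900

(-0.1347, 0.1900, -0.4949)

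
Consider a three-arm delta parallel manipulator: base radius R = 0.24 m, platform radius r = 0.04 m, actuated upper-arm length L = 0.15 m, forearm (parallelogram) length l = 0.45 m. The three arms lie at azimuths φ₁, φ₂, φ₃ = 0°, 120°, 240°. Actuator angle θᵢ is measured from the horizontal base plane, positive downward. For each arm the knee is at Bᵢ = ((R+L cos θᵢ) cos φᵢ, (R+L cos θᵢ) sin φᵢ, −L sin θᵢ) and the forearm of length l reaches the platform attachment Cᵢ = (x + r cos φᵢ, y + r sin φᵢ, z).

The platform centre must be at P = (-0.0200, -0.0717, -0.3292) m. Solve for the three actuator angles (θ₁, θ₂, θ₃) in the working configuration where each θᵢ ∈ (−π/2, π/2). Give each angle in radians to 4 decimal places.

θ₁ = 0.4363, θ₂ = 0.6113, θ₃ = -0.1744

arm 1 (φ=0.0°): x'=-0.0200, y'=-0.0717
  A cos θ + B sin θ = C:  0.2200·cos θ + -0.3292·sin θ = 0.0603
  θ1 = atan2(B,A) + arccos(C/0.3959) = 0.4363
rotate P by −φ2: (-0.0521, 0.0532, -0.3292)
  e−x'=0.2521;  (l²−L²−(e−x')²−y'²−z²)/2L = 0.0175
  √(A²+B²)=0.4146;  θ2 = -0.9173+1.5286 ≈ 0.6113
φ3=240.0° → target in arm frame (0.0721, 0.0185)
  e−x'=0.1279;  (l²−L²−(e−x')²−y'²−z²)/2L = 0.1831
  γ=atan2(-0.3292,0.1279)=-1.2002;  ψ=arccos(0.5184)=1.0258;  θ3=γ+ψ≈-0.1744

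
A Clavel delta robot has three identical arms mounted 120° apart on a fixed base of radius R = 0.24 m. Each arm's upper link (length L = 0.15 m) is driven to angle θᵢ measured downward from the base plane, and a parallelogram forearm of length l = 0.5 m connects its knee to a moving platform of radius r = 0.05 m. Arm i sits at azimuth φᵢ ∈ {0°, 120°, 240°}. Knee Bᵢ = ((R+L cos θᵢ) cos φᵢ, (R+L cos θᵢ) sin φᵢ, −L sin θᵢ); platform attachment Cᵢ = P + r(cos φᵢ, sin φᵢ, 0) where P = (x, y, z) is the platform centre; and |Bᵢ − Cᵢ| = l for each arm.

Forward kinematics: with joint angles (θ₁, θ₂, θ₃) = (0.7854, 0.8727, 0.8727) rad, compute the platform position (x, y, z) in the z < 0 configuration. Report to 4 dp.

S1 = (0.2961·cos0.0°, 0.2961·sin0.0°, -0.1061) = (0.2961, 0.0000, -0.1061)
arm 2 at φ=120.0°: (R−r)+L cos θ2 = 0.2864;  S2 = (-0.1432, 0.2480, -0.1149)
S3 = (0.2864·cos240.0°, 0.2864·sin240.0°, -0.1149) = (-0.1432, -0.2480, -0.1149)
|S₂|²−|S₁|² = -0.0037;  |S₃|²−|S₁|² = -0.0037
linear system: -0.8785x+0.4961y = -0.0037−-0.0177z; -0.8785x+-0.4961y = -0.0037−-0.0177z
det = 0.8717;  x = 0.0042+-0.0201z,  y = 0.0000+0.0000z
quadratic in z: (1.0004)z²+(0.2239)z+(-0.1535)=0, √Δ=0.8152 → z ∈ {-0.5193, 0.2955}; z = -0.5193 (taking z<0)
x = 0.0146, y = 0.0000

(0.0146, 0.0000, -0.5193)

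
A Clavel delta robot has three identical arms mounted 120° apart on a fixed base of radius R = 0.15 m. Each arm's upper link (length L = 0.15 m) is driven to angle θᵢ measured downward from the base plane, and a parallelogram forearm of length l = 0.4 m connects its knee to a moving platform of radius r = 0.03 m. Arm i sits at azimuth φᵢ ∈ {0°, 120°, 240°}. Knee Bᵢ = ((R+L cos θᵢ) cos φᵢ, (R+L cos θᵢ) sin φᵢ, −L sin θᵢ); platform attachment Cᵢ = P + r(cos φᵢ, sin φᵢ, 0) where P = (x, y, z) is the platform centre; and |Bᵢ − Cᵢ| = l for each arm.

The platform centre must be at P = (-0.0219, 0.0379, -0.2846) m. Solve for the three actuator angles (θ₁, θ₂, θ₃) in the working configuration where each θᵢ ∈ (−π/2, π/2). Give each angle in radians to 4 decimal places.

arm 1 (φ=0.0°): x'=-0.0219, y'=0.0379
  e−x'=0.1419;  (l²−L²−(e−x')²−y'²−z²)/2L = 0.1164
  θ1 = atan2(B,A) + arccos(C/0.3180) = 0.0877
rotate P by −φ2: (0.0438, 0.0000, -0.2846)
  A cos θ + B sin θ = C:  0.0762·cos θ + -0.2846·sin θ = 0.1690
  γ=atan2(-0.2846,0.0762)=-1.3091;  ψ=arccos(0.5735)=0.9600;  θ2=γ+ψ≈-0.3491
φ3=240.0° → target in arm frame (-0.0219, -0.0379)
  A cos θ + B sin θ = C:  0.1419·cos θ + -0.2846·sin θ = 0.1165
  θ3 = atan2(B,A) + arccos(C/0.3180) = 0.0875

θ₁ = 0.0877, θ₂ = -0.3491, θ₃ = 0.0875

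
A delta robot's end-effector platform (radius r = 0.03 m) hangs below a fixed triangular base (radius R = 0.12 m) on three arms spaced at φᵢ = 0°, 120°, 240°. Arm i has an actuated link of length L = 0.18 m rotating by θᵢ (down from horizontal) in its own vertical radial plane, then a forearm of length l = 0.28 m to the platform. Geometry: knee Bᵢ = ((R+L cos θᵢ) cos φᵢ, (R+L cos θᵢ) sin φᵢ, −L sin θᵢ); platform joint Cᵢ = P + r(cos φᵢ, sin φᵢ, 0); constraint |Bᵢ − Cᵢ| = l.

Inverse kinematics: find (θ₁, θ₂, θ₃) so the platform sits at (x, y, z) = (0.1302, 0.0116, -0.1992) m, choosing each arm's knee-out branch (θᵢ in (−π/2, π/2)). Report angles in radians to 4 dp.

φ1=0.0° → target in arm frame (0.1302, 0.0116)
  e−x'=-0.0402;  (l²−L²−(e−x')²−y'²−z²)/2L = 0.0127
  γ=atan2(-0.1992,-0.0402)=-1.7699;  ψ=arccos(0.0625)=1.5083;  θ1=γ+ψ≈-0.2616
rotate P by −φ2: (-0.0551, -0.1186, -0.1992)
  A cos θ + B sin θ = C:  0.1451·cos θ + -0.1992·sin θ = -0.0799
  √(A²+B²)=0.2464;  θ2 = -0.9414+1.9012 ≈ 0.9598
arm 3 (φ=240.0°): x'=-0.0751, y'=0.1070
  A cos θ + B sin θ = C:  0.1651·cos θ + -0.1992·sin θ = -0.0900
  θ3 = atan2(B,A) + arccos(C/0.2588) = 1.0474

θ₁ = -0.2616, θ₂ = 0.9598, θ₃ = 1.0474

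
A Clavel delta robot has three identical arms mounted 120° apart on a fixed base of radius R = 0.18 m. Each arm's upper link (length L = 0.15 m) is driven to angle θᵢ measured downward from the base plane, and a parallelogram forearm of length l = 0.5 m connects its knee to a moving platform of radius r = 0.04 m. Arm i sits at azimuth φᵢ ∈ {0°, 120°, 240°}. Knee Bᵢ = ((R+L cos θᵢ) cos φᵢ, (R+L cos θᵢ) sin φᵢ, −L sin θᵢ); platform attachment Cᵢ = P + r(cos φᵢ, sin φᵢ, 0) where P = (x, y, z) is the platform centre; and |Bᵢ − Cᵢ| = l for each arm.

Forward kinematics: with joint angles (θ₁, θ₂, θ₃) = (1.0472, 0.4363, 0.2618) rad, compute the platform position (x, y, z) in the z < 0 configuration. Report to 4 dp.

φ1=0.0°: virtual centre (0.2150, 0.0000, -0.1299), radius l
arm 2 at φ=120.0°: ρ2 = 0.2759;  S2 = (-0.1380, 0.2390, -0.0634)
φ3=240.0°: virtual centre (-0.1424, -0.2467, -0.0388), radius l
|S₂|²−|S₁|² = 0.0171;  |S₃|²−|S₁|² = 0.0196
[-0.7059 0.4780 0.1330]·P = 0.0171;  [-0.7149 -0.4934 0.1822]·P = 0.0196
det = 0.6900;  x = -0.0258+0.2213z,  y = -0.0023+0.0485z
quadratic in z: (1.0513)z²+(0.1530)z+(-0.1752)=0, √Δ=0.8718 → z ∈ {-0.4874, 0.3418}; z = -0.4874 (taking z<0)
x = -0.1336, y = -0.0260

(-0.1336, -0.0260, -0.4874)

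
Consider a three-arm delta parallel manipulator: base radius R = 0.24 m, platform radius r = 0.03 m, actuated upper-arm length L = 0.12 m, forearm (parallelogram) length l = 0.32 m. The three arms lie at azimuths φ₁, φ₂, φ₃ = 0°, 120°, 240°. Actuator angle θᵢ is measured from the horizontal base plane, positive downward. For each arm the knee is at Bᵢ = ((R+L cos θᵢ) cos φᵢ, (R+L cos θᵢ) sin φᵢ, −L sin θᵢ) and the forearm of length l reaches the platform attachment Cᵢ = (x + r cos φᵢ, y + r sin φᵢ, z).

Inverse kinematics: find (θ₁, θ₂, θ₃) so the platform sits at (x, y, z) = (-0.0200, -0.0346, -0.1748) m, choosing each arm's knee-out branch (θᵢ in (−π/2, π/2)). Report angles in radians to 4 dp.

rotate P by −φ1: (-0.0200, -0.0346, -0.1748)
  A cos θ + B sin θ = C:  0.2300·cos θ + -0.1748·sin θ = 0.0139
  √(A²+B²)=0.2889;  θ1 = -0.6499+1.5225 ≈ 0.8726
rotate P by −φ2: (-0.0200, 0.0346, -0.1748)
  e−x'=0.2300;  (l²−L²−(e−x')²−y'²−z²)/2L = 0.0140
  √(A²+B²)=0.2889;  θ2 = -0.6499+1.5223 ≈ 0.8723
φ3=240.0° → target in arm frame (0.0400, 0.0000)
  A cos θ + B sin θ = C:  0.1700·cos θ + -0.1748·sin θ = 0.1189
  θ3 = atan2(B,A) + arccos(C/0.2439) = 0.2623

θ₁ = 0.8726, θ₂ = 0.8723, θ₃ = 0.2623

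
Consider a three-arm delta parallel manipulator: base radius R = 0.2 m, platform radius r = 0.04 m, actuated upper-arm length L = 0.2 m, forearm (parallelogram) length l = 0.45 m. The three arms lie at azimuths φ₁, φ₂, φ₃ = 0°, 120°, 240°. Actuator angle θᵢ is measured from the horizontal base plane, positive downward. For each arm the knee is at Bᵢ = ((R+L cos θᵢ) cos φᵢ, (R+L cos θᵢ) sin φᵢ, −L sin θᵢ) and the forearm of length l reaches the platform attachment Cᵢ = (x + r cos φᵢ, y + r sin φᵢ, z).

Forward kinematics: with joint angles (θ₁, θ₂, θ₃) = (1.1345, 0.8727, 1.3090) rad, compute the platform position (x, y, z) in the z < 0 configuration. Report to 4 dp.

(-0.0073, 0.0781, -0.5459)

arm 1 at φ=0.0°: (R−r)+L cos θ1 = 0.2445;  O1 = (0.2445, 0.0000, -0.1813)
arm 2 at φ=120.0°: (R−r)+L cos θ2 = 0.2886;  O2 = (-0.1443, 0.2499, -0.1532)
O3 = (0.2118·cos240.0°, 0.2118·sin240.0°, -0.1932) = (-0.1059, -0.1834, -0.1932)
subtract pairs → two planes through P
plane₁₂: -0.7776x+0.4998y+0.0561z = 0.0141
Cramer: x(z) = 0.0001+0.0136z;  y(z) = 0.0284-0.0910z
sphere 1 gives Az²+Bz+C=0 with A=1.0085, B=0.3507, C=-0.1091;  B²−4AC=0.5631;  roots -0.5459, 0.1982;  negative root z = -0.5459
x = -0.0073, y = 0.0781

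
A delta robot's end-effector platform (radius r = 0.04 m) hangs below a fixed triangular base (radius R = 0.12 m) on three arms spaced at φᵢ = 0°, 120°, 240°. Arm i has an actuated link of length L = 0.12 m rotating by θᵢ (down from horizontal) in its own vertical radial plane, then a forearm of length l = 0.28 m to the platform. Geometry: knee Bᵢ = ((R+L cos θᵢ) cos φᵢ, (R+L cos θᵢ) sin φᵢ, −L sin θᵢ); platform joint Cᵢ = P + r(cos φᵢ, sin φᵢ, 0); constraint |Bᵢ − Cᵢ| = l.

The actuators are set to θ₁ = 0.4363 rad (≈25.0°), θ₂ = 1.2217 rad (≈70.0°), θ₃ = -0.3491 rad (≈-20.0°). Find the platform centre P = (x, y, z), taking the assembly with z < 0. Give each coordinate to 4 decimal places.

φ1=0.0°: virtual centre (0.1888, 0.0000, -0.0507), radius l
arm 2 at φ=120.0°: e+L cos θ2 = 0.1210;  centre 2 = (-0.0605, 0.1048, -0.1128)
φ3=240.0°: virtual centre (-0.0964, -0.1669, 0.0410), radius l
subtract pairs → two planes through P
plane₁₂: -0.4986x+0.2097y+-0.1241z = -0.0108
Cramer: x(z) = 0.0122-0.0103z;  y(z) = -0.0227+0.5673z
sphere 1 gives Az²+Bz+C=0 with A=1.3220, B=0.0793, C=-0.0441;  B²−4AC=0.2396;  roots -0.2151, 0.1552;  negative root z = -0.2151
x = 0.0144, y = -0.1448

(0.0144, -0.1448, -0.2151)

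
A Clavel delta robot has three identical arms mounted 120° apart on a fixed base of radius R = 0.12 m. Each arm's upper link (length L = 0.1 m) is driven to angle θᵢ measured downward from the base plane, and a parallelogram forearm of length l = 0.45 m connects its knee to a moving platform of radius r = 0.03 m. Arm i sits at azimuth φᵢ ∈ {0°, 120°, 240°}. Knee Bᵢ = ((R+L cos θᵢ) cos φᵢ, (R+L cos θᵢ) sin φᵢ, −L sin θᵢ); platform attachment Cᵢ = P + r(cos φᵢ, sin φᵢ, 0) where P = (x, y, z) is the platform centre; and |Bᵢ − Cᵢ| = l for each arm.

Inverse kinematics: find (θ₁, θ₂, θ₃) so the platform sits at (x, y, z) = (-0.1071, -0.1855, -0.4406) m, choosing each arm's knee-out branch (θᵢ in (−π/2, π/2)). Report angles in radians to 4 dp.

θ₁ = 1.3085, θ₂ = 1.3085, θ₃ = -0.0874

rotate P by −φ1: (-0.1071, -0.1855, -0.4406)
  e−x'=0.1971;  (l²−L²−(e−x')²−y'²−z²)/2L = -0.3744
  θ1 = atan2(B,A) + arccos(C/0.4827) = 1.3085
φ2=120.0° → target in arm frame (-0.1071, 0.1855)
  A=0.1971, B=-0.4406, C=(l²−L²−A²−y'²−z²)/(2L)=-0.3744
  √(A²+B²)=0.4827;  θ2 = -1.1502+2.4587 ≈ 1.3085
φ3=240.0° → target in arm frame (0.2142, 0.0000)
  A=-0.1242, B=-0.4406, C=(l²−L²−A²−y'²−z²)/(2L)=-0.0853
  √(A²+B²)=0.4578;  θ3 = -1.8456+1.7582 ≈ -0.0874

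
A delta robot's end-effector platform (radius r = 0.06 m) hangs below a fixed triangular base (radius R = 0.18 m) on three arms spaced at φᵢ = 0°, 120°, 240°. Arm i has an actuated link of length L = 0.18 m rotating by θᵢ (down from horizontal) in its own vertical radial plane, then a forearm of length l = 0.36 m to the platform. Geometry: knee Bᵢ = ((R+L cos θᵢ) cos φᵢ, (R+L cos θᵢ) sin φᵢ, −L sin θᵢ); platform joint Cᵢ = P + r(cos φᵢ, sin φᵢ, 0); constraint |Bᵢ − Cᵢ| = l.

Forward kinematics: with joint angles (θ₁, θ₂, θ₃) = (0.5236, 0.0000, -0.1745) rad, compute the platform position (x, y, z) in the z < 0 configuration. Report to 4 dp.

S1 = (0.2759·cos0.0°, 0.2759·sin0.0°, -0.0900) = (0.2759, 0.0000, -0.0900)
φ2=120.0°: virtual centre (-0.1500, 0.2598, 0.0000), radius l
arm 3 at φ=240.0°: ρ3 = 0.2973;  S3 = (-0.1486, -0.2574, 0.0313)
eliminate P² terms by subtracting sphere 1 from 2 and 3
[-0.8518 0.5196 0.1800]·P = 0.0058;  [-0.8490 -0.5149 0.2425]·P = 0.0051
det = 0.8797;  x = -0.0064+0.2486z,  y = 0.0006+0.0611z
quadratic in z: (1.0655)z²+(0.0397)z+(-0.0418)=0, √Δ=0.4240 → z ∈ {-0.2176, 0.1803}; z = -0.2176 (taking z<0)
x = -0.0605, y = -0.0127

(-0.0605, -0.0127, -0.2176)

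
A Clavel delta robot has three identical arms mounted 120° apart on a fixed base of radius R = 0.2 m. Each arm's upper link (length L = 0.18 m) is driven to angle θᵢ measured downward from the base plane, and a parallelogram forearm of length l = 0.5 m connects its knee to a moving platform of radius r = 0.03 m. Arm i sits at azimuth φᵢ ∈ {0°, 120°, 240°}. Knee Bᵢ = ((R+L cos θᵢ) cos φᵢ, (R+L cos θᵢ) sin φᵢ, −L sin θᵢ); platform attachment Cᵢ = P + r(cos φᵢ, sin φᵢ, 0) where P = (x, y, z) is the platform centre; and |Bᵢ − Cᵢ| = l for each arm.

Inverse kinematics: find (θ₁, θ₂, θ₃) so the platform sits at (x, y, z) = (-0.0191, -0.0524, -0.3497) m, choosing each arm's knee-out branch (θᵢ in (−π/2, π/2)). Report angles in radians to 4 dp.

θ₁ = 0.0876, θ₂ = 0.1745, θ₃ = -0.3490

φ1=0.0° → target in arm frame (-0.0191, -0.0524)
  A cos θ + B sin θ = C:  0.1891·cos θ + -0.3497·sin θ = 0.1578
  √(A²+B²)=0.3976;  θ1 = -1.0751+1.1626 ≈ 0.0876
arm 2 (φ=120.0°): x'=-0.0358, y'=0.0427
  e−x'=0.2058;  (l²−L²−(e−x')²−y'²−z²)/2L = 0.1420
  √(A²+B²)=0.4058;  θ2 = -1.0388+1.2133 ≈ 0.1745
φ3=240.0° → target in arm frame (0.0549, 0.0097)
  A=0.1151, B=-0.3497, C=(l²−L²−A²−y'²−z²)/(2L)=0.2277
  γ=atan2(-0.3497,0.1151)=-1.2529;  ψ=arccos(0.6185)=0.9039;  θ3=γ+ψ≈-0.3490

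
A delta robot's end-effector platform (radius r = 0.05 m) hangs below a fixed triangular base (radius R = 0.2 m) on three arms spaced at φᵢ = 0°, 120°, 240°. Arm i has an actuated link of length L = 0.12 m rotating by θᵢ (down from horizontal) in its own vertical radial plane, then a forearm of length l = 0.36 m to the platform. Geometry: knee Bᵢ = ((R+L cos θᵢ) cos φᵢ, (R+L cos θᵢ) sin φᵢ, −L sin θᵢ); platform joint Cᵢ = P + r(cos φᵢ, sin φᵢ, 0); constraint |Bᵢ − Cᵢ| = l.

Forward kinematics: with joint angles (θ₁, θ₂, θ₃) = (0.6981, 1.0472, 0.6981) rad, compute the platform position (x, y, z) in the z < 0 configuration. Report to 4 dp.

S1 = (0.2419·cos0.0°, 0.2419·sin0.0°, -0.0771) = (0.2419, 0.0000, -0.0771)
S2 = (0.2100·cos120.0°, 0.2100·sin120.0°, -0.1039) = (-0.1050, 0.1819, -0.1039)
arm 3 at φ=240.0°: (R−r)+L cos θ3 = 0.2419;  S3 = (-0.1210, -0.2095, -0.0771)
|S₂|²−|S₁|² = -0.0096;  |S₃|²−|S₁|² = 0.0000
linear system: -0.6939x+0.3637y = -0.0096−-0.0536z; -0.7258x+-0.4190y = 0.0000−0.0000z
det = 0.5547;  x = 0.0072+-0.0405z,  y = -0.0125+0.0701z
sphere 1 gives Az²+Bz+C=0 with A=1.0066, B=0.1715, C=-0.0684;  B²−4AC=0.3049;  roots -0.3595, 0.1891;  negative root z = -0.3595
x = 0.0218, y = -0.0377

(0.0218, -0.0377, -0.3595)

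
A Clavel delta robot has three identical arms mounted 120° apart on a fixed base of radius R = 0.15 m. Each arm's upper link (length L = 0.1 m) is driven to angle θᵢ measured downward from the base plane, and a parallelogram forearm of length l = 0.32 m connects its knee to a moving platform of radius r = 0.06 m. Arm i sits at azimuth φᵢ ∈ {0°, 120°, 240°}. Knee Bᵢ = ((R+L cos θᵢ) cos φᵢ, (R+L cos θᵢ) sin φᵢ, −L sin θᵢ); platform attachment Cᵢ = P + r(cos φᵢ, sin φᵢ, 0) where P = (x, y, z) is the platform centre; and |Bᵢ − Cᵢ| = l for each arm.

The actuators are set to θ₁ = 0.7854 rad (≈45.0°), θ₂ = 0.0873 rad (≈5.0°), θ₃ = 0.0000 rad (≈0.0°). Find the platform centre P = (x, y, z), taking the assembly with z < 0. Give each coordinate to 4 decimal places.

(-0.0825, -0.0074, -0.2785)

φ1=0.0°: virtual centre (0.1607, 0.0000, -0.0707), radius l
arm 2 at φ=120.0°: ρ2 = 0.1896;  centre 2 = (-0.0948, 0.1642, -0.0087)
centre 3 = (0.1900·cos240.0°, 0.1900·sin240.0°, 0.0000) = (-0.0950, -0.1645, 0.0000)
|centre ₂|²−|centre ₁|² = 0.0052;  |centre ₃|²−|centre ₁|² = 0.0053
linear system: -0.5110x+0.3284y = 0.0052−0.1240z; -0.5114x+-0.3291y = 0.0053−0.1414z
det = 0.3361;  x = -0.0102+0.2596z,  y = -0.0001+0.0264z
quadratic in z: (1.0681)z²+(0.0527)z+(-0.0682)=0, √Δ=0.5422 → z ∈ {-0.2785, 0.2292}; z = -0.2785 (taking z<0)
x = -0.0825, y = -0.0074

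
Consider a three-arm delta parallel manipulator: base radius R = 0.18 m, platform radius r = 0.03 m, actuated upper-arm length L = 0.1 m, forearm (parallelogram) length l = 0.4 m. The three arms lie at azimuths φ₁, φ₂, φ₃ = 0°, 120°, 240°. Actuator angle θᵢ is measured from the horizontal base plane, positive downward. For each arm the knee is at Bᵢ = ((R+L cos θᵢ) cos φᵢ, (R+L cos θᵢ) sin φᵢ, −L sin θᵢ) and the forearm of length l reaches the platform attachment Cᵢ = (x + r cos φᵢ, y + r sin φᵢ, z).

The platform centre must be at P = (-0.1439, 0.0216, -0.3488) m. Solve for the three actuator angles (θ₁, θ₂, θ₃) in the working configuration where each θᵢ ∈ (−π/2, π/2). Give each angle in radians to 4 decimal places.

θ₁ = 1.3964, θ₂ = 0.0001, θ₃ = 0.2618

φ1=0.0° → target in arm frame (-0.1439, 0.0216)
  e−x'=0.2939;  (l²−L²−(e−x')²−y'²−z²)/2L = -0.2925
  γ=atan2(-0.3488,0.2939)=-0.8706;  ψ=arccos(-0.6413)=2.2670;  θ1=γ+ψ≈1.3964
rotate P by −φ2: (0.0907, 0.1138, -0.3488)
  A cos θ + B sin θ = C:  0.0593·cos θ + -0.3488·sin θ = 0.0593
  γ=atan2(-0.3488,0.0593)=-1.4023;  ψ=arccos(0.1676)=1.4024;  θ2=γ+ψ≈0.0001
arm 3 (φ=240.0°): x'=0.0532, y'=-0.1354
  A cos θ + B sin θ = C:  0.0968·cos θ + -0.3488·sin θ = 0.0032
  γ=atan2(-0.3488,0.0968)=-1.3002;  ψ=arccos(0.0088)=1.5620;  θ3=γ+ψ≈0.2618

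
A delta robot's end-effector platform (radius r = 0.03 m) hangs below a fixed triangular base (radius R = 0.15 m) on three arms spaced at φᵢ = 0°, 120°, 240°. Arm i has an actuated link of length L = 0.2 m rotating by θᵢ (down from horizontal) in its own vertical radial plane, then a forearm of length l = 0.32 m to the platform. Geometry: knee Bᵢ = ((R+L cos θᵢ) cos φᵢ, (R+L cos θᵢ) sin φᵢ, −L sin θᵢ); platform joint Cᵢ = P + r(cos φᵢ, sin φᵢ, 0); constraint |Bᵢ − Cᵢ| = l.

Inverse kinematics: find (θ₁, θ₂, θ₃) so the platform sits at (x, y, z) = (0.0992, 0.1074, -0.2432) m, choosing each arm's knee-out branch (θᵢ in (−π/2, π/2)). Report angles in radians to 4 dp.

φ1=0.0° → target in arm frame (0.0992, 0.1074)
  A cos θ + B sin θ = C:  0.0208·cos θ + -0.2432·sin θ = -0.0218
  γ=atan2(-0.2432,0.0208)=-1.4855;  ψ=arccos(-0.0892)=1.6602;  θ1=γ+ψ≈0.1747
rotate P by −φ2: (0.0434, -0.1396, -0.2432)
  A cos θ + B sin θ = C:  0.0766·cos θ + -0.2432·sin θ = -0.0553
  √(A²+B²)=0.2550;  θ2 = -1.2657+1.7892 ≈ 0.5235
arm 3 (φ=240.0°): x'=-0.1426, y'=0.0322
  A cos θ + B sin θ = C:  0.2626·cos θ + -0.2432·sin θ = -0.1669
  θ3 = atan2(B,A) + arccos(C/0.3579) = 1.3088

θ₁ = 0.1747, θ₂ = 0.5235, θ₃ = 1.3088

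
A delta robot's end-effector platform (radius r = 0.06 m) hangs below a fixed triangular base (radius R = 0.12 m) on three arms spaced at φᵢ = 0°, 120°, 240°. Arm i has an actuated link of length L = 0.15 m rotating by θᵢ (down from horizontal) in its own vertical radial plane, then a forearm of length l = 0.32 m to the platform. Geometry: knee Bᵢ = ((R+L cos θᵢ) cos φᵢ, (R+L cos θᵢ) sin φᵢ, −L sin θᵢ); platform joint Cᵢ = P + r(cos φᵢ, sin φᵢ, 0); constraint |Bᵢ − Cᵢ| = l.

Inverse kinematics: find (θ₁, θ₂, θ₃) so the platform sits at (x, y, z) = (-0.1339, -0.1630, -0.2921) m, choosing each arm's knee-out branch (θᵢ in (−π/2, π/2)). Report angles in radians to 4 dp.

φ1=0.0° → target in arm frame (-0.1339, -0.1630)
  A=0.1939, B=-0.2921, C=(l²−L²−A²−y'²−z²)/(2L)=-0.2320
  γ=atan2(-0.2921,0.1939)=-0.9848;  ψ=arccos(-0.6616)=2.2938;  θ1=γ+ψ≈1.3090
φ2=120.0° → target in arm frame (-0.0742, 0.1975)
  A=0.1342, B=-0.2921, C=(l²−L²−A²−y'²−z²)/(2L)=-0.2081
  θ2 = atan2(B,A) + arccos(C/0.3215) = 1.1348
φ3=240.0° → target in arm frame (0.2081, -0.0345)
  A cos θ + B sin θ = C:  -0.1481·cos θ + -0.2921·sin θ = -0.0952
  θ3 = atan2(B,A) + arccos(C/0.3275) = -0.1745

θ₁ = 1.3090, θ₂ = 1.1348, θ₃ = -0.1745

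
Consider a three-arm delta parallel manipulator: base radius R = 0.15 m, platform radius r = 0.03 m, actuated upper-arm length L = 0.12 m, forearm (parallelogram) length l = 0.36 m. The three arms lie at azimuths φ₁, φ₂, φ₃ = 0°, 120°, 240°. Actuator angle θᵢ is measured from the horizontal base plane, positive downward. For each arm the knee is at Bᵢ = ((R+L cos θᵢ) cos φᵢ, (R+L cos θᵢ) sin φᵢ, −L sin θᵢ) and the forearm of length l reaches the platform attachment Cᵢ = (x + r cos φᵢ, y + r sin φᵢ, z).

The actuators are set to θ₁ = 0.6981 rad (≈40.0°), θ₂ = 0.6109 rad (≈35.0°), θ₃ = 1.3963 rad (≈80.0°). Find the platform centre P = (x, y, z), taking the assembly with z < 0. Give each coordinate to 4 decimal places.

arm 1 at φ=0.0°: e+L cos θ1 = 0.2119;  centre 1 = (0.2119, 0.0000, -0.0771)
φ2=120.0°: virtual centre (-0.1091, 0.1890, -0.0688), radius l
φ3=240.0°: virtual centre (-0.0704, -0.1220, -0.1182), radius l
|centre ₂|²−|centre ₁|² = 0.0015;  |centre ₃|²−|centre ₁|² = -0.0171
linear system: -0.6422x+0.3781y = 0.0015−0.0166z; -0.5647x+-0.2439y = -0.0171−-0.0821z
det = 0.3701;  x = 0.0164+-0.0729z,  y = 0.0319+-0.1677z
quadratic in z: (1.0335)z²+(0.1721)z+(-0.0844)=0, √Δ=0.6153 → z ∈ {-0.3809, 0.2144}; z = -0.3809 (taking z<0)
x = 0.0442, y = 0.0958

(0.0442, 0.0958, -0.3809)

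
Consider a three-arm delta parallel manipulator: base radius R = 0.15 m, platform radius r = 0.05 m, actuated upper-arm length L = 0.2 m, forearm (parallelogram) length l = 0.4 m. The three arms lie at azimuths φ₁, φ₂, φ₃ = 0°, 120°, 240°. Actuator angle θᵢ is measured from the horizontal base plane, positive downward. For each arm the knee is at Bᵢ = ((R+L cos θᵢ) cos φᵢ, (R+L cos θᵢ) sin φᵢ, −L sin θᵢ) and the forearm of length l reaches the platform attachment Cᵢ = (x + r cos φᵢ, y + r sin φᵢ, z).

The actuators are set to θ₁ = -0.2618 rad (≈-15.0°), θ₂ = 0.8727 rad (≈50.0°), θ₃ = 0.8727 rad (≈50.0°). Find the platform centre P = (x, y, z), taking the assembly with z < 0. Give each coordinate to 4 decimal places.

(0.1833, 0.0000, -0.3328)

φ1=0.0°: virtual centre (0.2932, 0.0000, 0.0518), radius l
arm 2 at φ=120.0°: (R−r)+L cos θ2 = 0.2286;  O2 = (-0.1143, 0.1979, -0.1532)
arm 3 at φ=240.0°: (R−r)+L cos θ3 = 0.2286;  O3 = (-0.1143, -0.1979, -0.1532)
subtract pairs → two planes through P
plane₁₂: -0.8149x+0.3959y+-0.4100z = -0.0129
Cramer: x(z) = 0.0159-0.5031z;  y(z) = 0.0000+0.0000z
sphere 1 gives Az²+Bz+C=0 with A=1.2531, B=0.1755, C=-0.0804;  B²−4AC=0.4338;  roots -0.3328, 0.1928;  negative root z = -0.3328
x = 0.1833, y = 0.0000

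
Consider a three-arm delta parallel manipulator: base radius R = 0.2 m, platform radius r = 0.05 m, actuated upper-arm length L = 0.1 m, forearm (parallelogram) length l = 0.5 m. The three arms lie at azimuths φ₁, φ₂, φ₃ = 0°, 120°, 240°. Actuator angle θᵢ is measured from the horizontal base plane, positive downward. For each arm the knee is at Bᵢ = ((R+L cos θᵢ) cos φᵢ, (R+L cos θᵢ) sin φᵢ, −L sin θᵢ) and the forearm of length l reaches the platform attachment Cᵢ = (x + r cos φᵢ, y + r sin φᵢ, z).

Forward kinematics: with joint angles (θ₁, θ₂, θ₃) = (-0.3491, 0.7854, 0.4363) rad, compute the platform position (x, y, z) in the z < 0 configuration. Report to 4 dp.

(0.1197, -0.0424, -0.4483)

centre 1 = (0.2440·cos0.0°, 0.2440·sin0.0°, 0.0342) = (0.2440, 0.0000, 0.0342)
φ2=120.0°: virtual centre (-0.1104, 0.1911, -0.0707), radius l
φ3=240.0°: virtual centre (-0.1203, -0.2084, -0.0423), radius l
subtract pairs → two planes through P
[-0.7086 0.3823 -0.2098]·P = -0.0070;  [-0.7286 -0.4168 -0.1529]·P = -0.0010
det = 0.5739;  x = 0.0057+-0.2543z,  y = -0.0076+0.0776z
quadratic in z: (1.0707)z²+(0.0516)z+(-0.1920)=0, √Δ=0.9083 → z ∈ {-0.4483, 0.4001}; z = -0.4483 (taking z<0)
x = 0.1197, y = -0.0424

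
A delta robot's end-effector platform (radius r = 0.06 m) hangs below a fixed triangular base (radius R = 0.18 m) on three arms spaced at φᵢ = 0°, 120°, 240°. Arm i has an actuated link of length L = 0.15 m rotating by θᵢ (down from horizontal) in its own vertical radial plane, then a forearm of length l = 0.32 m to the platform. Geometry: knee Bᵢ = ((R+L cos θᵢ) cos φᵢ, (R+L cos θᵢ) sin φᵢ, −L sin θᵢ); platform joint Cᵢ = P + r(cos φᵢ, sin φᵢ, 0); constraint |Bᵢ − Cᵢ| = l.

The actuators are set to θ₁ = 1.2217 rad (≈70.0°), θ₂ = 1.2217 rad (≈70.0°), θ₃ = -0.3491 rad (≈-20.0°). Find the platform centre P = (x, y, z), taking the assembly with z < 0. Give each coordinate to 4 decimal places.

(-0.0866, -0.1501, -0.2565)

φ1=0.0°: virtual centre (0.1713, 0.0000, -0.1410), radius l
O2 = (0.1713·cos120.0°, 0.1713·sin120.0°, -0.1410) = (-0.0857, 0.1484, -0.1410)
arm 3 at φ=240.0°: (R−r)+L cos θ3 = 0.2610;  O3 = (-0.1305, -0.2260, 0.0513)
|O₂|²−|O₁|² = 0.0000;  |O₃|²−|O₁|² = 0.0215
linear system: -0.5139x+0.2967y = 0.0000−0.0000z; -0.6036x+-0.4520y = 0.0215−0.3845z
Cramer: x(z) = -0.0155+0.2773z;  y(z) = -0.0269+0.4804z
into |P−O₁|² = l²: 1.3077z² + 0.1525z + -0.0469 = 0;  Δ = 0.2686;  z = -0.2565 or 0.1399 → z<0 root = -0.2565
x = -0.0866, y = -0.1501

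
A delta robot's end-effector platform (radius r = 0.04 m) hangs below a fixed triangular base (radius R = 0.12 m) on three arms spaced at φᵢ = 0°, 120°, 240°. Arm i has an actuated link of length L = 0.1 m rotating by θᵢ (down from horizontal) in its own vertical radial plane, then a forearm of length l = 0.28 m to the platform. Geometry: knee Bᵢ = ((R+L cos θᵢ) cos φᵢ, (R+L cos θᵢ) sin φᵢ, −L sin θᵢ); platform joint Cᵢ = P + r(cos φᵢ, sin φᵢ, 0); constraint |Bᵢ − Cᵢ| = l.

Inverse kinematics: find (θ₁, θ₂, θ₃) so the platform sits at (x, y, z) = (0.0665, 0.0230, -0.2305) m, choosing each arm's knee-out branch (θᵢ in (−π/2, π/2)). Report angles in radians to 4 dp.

rotate P by −φ1: (0.0665, 0.0230, -0.2305)
  A cos θ + B sin θ = C:  0.0135·cos θ + -0.2305·sin θ = 0.0728
  θ1 = atan2(B,A) + arccos(C/0.2309) = -0.2622
arm 2 (φ=120.0°): x'=-0.0133, y'=-0.0691
  A cos θ + B sin θ = C:  0.0933·cos θ + -0.2305·sin θ = 0.0089
  γ=atan2(-0.2305,0.0933)=-1.1861;  ψ=arccos(0.0359)=1.5349;  θ2=γ+ψ≈0.3488
φ3=240.0° → target in arm frame (-0.0532, 0.0461)
  A=0.1332, B=-0.2305, C=(l²−L²−A²−y'²−z²)/(2L)=-0.0229
  γ=atan2(-0.2305,0.1332)=-1.0469;  ψ=arccos(-0.0862)=1.6571;  θ3=γ+ψ≈0.6102

θ₁ = -0.2622, θ₂ = 0.3488, θ₃ = 0.6102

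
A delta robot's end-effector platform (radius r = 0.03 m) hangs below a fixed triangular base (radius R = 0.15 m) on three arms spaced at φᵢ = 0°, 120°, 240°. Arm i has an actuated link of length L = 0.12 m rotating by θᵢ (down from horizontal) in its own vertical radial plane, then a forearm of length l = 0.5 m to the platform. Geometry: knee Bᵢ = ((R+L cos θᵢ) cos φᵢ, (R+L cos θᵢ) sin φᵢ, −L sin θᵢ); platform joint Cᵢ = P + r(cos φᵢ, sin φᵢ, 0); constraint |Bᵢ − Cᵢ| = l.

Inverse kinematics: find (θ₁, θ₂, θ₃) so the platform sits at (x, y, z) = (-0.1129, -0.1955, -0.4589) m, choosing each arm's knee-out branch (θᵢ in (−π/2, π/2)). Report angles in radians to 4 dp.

θ₁ = 1.0474, θ₂ = 1.0472, θ₃ = -0.3491

φ1=0.0° → target in arm frame (-0.1129, -0.1955)
  A cos θ + B sin θ = C:  0.2329·cos θ + -0.4589·sin θ = -0.2810
  θ1 = atan2(B,A) + arccos(C/0.5146) = 1.0474
rotate P by −φ2: (-0.1129, 0.1955, -0.4589)
  A=0.2329, B=-0.4589, C=(l²−L²−A²−y'²−z²)/(2L)=-0.2810
  γ=atan2(-0.4589,0.2329)=-1.1012;  ψ=arccos(-0.5461)=2.1485;  θ2=γ+ψ≈1.0472
rotate P by −φ3: (0.2258, 0.0000, -0.4589)
  A=-0.1058, B=-0.4589, C=(l²−L²−A²−y'²−z²)/(2L)=0.0576
  γ=atan2(-0.4589,-0.1058)=-1.7973;  ψ=arccos(0.1223)=1.4482;  θ3=γ+ψ≈-0.3491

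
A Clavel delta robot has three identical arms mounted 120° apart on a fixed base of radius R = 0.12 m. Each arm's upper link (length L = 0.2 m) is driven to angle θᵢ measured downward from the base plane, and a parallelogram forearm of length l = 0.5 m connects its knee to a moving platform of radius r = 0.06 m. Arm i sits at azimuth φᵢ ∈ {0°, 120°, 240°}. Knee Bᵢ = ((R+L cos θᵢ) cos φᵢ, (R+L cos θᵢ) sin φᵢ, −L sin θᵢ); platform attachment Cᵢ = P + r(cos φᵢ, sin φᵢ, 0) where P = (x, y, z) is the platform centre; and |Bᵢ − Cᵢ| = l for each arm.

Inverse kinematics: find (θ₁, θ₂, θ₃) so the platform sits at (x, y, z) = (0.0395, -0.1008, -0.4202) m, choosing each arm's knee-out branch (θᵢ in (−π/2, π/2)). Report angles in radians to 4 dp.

arm 1 (φ=0.0°): x'=0.0395, y'=-0.1008
  A cos θ + B sin θ = C:  0.0205·cos θ + -0.4202·sin θ = 0.0571
  √(A²+B²)=0.4207;  θ1 = -1.5220+1.4346 ≈ -0.0875
φ2=120.0° → target in arm frame (-0.1070, 0.0162)
  A=0.1670, B=-0.4202, C=(l²−L²−A²−y'²−z²)/(2L)=0.0132
  √(A²+B²)=0.4522;  θ2 = -1.1924+1.5417 ≈ 0.3493
arm 3 (φ=240.0°): x'=0.0675, y'=0.0846
  A=-0.0075, B=-0.4202, C=(l²−L²−A²−y'²−z²)/(2L)=0.0655
  θ3 = atan2(B,A) + arccos(C/0.4203) = -0.1745

θ₁ = -0.0875, θ₂ = 0.3493, θ₃ = -0.1745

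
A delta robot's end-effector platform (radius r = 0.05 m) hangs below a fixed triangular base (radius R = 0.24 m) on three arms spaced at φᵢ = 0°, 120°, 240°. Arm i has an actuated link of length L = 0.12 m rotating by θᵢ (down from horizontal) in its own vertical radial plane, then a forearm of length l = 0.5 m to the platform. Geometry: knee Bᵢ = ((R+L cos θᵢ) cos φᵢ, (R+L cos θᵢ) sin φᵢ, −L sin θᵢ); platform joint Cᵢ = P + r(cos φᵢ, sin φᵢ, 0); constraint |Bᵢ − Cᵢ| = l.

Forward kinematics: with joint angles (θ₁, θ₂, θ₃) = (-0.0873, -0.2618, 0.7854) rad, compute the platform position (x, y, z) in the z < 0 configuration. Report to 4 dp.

arm 1 at φ=0.0°: ρ1 = 0.3095;  O1 = (0.3095, 0.0000, 0.0105)
arm 2 at φ=120.0°: ρ2 = 0.3059;  O2 = (-0.1530, 0.2649, 0.0311)
φ3=240.0°: virtual centre (-0.1374, -0.2380, -0.0849), radius l
eliminate P² terms by subtracting sphere 1 from 2 and 3
[-0.9250 0.5299 0.0412]·P = -0.0014;  [-0.8939 -0.4761 -0.1906]·P = -0.0132
Cramer: x(z) = 0.0084-0.0891z;  y(z) = 0.0120-0.2332z
sphere 1 gives Az²+Bz+C=0 with A=1.0623, B=0.0271, C=-0.1590;  B²−4AC=0.6765;  roots -0.3999, 0.3744;  negative root z = -0.3999
x = 0.0440, y = 0.1053

(0.0440, 0.1053, -0.3999)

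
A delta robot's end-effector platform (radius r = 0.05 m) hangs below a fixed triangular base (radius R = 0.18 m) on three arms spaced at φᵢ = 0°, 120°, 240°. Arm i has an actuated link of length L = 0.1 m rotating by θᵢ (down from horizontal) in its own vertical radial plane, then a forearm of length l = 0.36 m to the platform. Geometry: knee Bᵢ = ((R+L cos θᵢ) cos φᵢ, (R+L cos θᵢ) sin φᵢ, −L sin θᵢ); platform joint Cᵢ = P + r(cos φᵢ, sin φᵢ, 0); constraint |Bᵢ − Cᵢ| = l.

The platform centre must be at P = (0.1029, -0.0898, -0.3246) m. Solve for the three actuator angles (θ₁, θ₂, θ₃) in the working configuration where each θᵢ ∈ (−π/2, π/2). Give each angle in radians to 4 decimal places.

θ₁ = -0.0003, θ₂ = 1.3960, θ₃ = 0.5232

rotate P by −φ1: (0.1029, -0.0898, -0.3246)
  e−x'=0.0271;  (l²−L²−(e−x')²−y'²−z²)/2L = 0.0272
  θ1 = atan2(B,A) + arccos(C/0.3257) = -0.0003
arm 2 (φ=120.0°): x'=-0.1292, y'=-0.0442
  A=0.2592, B=-0.3246, C=(l²−L²−A²−y'²−z²)/(2L)=-0.2746
  √(A²+B²)=0.4154;  θ2 = -0.8969+2.2929 ≈ 1.3960
φ3=240.0° → target in arm frame (0.0263, 0.1340)
  A=0.1037, B=-0.3246, C=(l²−L²−A²−y'²−z²)/(2L)=-0.0724
  γ=atan2(-0.3246,0.1037)=-1.2616;  ψ=arccos(-0.2124)=1.7848;  θ3=γ+ψ≈0.5232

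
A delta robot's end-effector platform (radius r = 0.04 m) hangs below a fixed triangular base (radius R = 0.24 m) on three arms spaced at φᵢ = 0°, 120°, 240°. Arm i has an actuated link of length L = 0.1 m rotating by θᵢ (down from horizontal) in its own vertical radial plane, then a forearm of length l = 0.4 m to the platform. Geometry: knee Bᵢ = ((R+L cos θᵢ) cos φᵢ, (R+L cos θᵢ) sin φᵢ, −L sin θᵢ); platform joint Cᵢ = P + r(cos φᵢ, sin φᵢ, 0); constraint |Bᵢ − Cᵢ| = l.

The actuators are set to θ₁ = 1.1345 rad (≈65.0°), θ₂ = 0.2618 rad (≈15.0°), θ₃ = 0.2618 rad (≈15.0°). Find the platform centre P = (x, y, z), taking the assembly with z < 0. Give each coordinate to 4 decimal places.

arm 1 at φ=0.0°: e+L cos θ1 = 0.2423;  O1 = (0.2423, 0.0000, -0.0906)
arm 2 at φ=120.0°: e+L cos θ2 = 0.2966;  O2 = (-0.1483, 0.2569, -0.0259)
O3 = (0.2966·cos240.0°, 0.2966·sin240.0°, -0.0259) = (-0.1483, -0.2569, -0.0259)
|O₂|²−|O₁|² = 0.0217;  |O₃|²−|O₁|² = 0.0217
plane₁₂: -0.7811x+0.5137y+0.1295z = 0.0217
det = 0.8025;  x = -0.0278+0.1658z,  y = 0.0000+0.0000z
sphere 1 gives Az²+Bz+C=0 with A=1.0275, B=0.0917, C=-0.0788;  B²−4AC=0.3324;  roots -0.3252, 0.2359;  negative root z = -0.3252
x = -0.0817, y = 0.0000

(-0.0817, 0.0000, -0.3252)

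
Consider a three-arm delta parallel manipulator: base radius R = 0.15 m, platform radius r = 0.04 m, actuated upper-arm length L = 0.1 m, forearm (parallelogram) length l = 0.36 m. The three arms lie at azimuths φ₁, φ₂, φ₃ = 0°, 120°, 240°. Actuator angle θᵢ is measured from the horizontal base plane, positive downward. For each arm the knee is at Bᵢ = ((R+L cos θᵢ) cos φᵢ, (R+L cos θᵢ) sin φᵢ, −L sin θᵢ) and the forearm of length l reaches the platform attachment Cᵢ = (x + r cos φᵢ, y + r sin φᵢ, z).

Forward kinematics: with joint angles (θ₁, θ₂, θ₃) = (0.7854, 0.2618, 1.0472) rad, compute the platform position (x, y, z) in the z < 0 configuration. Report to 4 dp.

O1 = (0.1807·cos0.0°, 0.1807·sin0.0°, -0.0707) = (0.1807, 0.0000, -0.0707)
φ2=120.0°: virtual centre (-0.1033, 0.1789, -0.0259), radius l
O3 = (0.1600·cos240.0°, 0.1600·sin240.0°, -0.0866) = (-0.0800, -0.1386, -0.0866)
subtract pairs → two planes through P
plane₁₂: -0.5680x+0.3578y+0.0897z = 0.0057
Cramer: x(z) = 0.0002+0.0392z;  y(z) = 0.0162-0.1884z
into |P−O₁|² = l²: 1.0370z² + 0.1212z + -0.0917 = 0;  Δ = 0.3952;  z = -0.3615 or 0.2447 → z<0 root = -0.3615
x = -0.0140, y = 0.0843

(-0.0140, 0.0843, -0.3615)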